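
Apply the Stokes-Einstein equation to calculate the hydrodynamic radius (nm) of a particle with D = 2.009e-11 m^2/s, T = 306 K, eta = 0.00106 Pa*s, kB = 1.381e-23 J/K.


Stokes-Einstein: R = kB*T / (6*pi*eta*D)
R = 1.381e-23 * 306 / (6 * pi * 0.00106 * 2.009e-11)
R = 1.05276e-08 m = 10.53 nm

10.53


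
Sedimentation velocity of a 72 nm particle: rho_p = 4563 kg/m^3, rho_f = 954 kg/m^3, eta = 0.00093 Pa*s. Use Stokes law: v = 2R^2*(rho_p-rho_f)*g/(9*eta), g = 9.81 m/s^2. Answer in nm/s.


Radius R = 72/2 nm = 3.6e-08 m
Density difference = 4563 - 954 = 3609 kg/m^3
v = 2 * R^2 * (rho_p - rho_f) * g / (9 * eta)
v = 2 * (3.6e-08)^2 * 3609 * 9.81 / (9 * 0.00093)
v = 1.09639e-08 m/s = 10.9639 nm/s

10.9639


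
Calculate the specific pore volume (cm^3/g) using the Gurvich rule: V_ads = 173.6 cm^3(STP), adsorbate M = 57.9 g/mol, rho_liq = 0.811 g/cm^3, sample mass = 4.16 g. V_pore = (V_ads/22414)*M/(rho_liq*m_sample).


Moles adsorbed n = V_ads / 22414 = 173.6 / 22414 = 7.745159e-03 mol
Liquid volume V_liq = n * M / rho_liq = 7.745159e-03 * 57.9 / 0.811 = 0.55295 cm^3
Specific pore volume V_pore = V_liq / m_sample = 0.55295 / 4.16
V_pore = 0.1329 cm^3/g

0.1329


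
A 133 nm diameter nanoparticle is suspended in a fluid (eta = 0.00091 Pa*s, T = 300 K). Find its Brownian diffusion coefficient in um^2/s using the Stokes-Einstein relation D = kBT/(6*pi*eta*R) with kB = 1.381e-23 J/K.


Radius R = 133/2 = 66.5 nm = 6.65e-08 m
D = kB*T / (6*pi*eta*R)
D = 1.381e-23 * 300 / (6 * pi * 0.00091 * 6.65e-08)
D = 3.63204e-12 m^2/s = 3.632 um^2/s

3.632


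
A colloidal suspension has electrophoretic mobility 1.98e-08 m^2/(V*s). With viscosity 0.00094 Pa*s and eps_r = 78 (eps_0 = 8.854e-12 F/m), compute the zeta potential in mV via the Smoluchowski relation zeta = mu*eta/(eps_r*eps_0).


Smoluchowski equation: zeta = mu * eta / (eps_r * eps_0)
zeta = 1.98e-08 * 0.00094 / (78 * 8.854e-12)
zeta = 0.02695 V = 26.95 mV

26.95


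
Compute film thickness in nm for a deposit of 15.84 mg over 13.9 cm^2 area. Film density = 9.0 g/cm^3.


Convert: m = 15.84 mg = 1.5840e-05 kg, A = 13.9 cm^2 = 1.3900e-03 m^2, rho = 9.0 g/cm^3 = 9000 kg/m^3
t = m / (A * rho)
t = 1.5840e-05 / (1.3900e-03 * 9000)
t = 1.2662e-06 m = 1266.2 nm

1266.2


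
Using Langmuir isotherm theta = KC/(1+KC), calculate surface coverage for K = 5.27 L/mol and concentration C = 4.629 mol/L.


Langmuir isotherm: theta = K*C / (1 + K*C)
K*C = 5.27 * 4.629 = 24.39483
theta = 24.39483 / (1 + 24.39483) = 24.39483 / 25.39483
theta = 0.9606

0.9606


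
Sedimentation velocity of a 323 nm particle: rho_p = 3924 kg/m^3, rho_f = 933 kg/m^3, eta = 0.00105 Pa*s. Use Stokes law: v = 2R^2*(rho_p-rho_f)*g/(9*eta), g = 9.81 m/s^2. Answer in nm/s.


Radius R = 323/2 nm = 1.615e-07 m
Density difference = 3924 - 933 = 2991 kg/m^3
v = 2 * R^2 * (rho_p - rho_f) * g / (9 * eta)
v = 2 * (1.615e-07)^2 * 2991 * 9.81 / (9 * 0.00105)
v = 1.61968e-07 m/s = 161.9678 nm/s

161.9678


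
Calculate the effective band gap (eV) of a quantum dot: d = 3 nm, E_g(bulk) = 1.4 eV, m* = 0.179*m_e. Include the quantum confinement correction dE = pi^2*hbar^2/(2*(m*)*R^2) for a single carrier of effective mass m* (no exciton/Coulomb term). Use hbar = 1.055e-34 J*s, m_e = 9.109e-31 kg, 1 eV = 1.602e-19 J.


Radius R = 3/2 nm = 1.5e-09 m
Confinement energy dE = pi^2 * hbar^2 / (2 * m_eff * m_e * R^2)
dE = pi^2 * (1.055e-34)^2 / (2 * 0.179 * 9.109e-31 * (1.5e-09)^2) J, divided by 1.602e-19 J/eV
dE = 0.9346 eV
Total band gap = E_g(bulk) + dE = 1.4 + 0.9346 = 2.3346 eV

2.3346


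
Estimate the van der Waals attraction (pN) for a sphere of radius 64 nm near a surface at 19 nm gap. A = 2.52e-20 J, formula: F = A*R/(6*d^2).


Convert to SI: R = 64 nm = 6.4e-08 m, d = 19 nm = 1.9e-08 m
F = A * R / (6 * d^2)
F = 2.52e-20 * 6.4e-08 / (6 * (1.9e-08)^2)
F = 7.44598e-13 N = 0.745 pN

0.745


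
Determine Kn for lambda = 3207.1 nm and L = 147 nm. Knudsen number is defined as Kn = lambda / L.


Knudsen number Kn = lambda / L
Kn = 3207.1 / 147
Kn = 21.817

21.817


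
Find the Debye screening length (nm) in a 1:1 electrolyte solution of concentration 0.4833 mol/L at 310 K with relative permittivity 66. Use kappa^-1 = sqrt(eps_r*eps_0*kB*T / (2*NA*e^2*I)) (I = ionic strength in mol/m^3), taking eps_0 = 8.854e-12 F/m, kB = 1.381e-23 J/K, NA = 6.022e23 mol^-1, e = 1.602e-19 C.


Ionic strength I = 0.4833 * 1^2 * 1000 = 483.3 mol/m^3
kappa^-1 = sqrt(66 * 8.854e-12 * 1.381e-23 * 310 / (2 * 6.022e23 * (1.602e-19)^2 * 483.3))
kappa^-1 = 0.409 nm

0.409


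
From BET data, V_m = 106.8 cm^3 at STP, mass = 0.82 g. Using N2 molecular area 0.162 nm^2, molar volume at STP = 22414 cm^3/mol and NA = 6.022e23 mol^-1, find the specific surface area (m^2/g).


Number of moles in monolayer = V_m / 22414 = 106.8 / 22414 = 0.00476488
Number of molecules = moles * NA = 0.00476488 * 6.022e23
SA = molecules * sigma / mass
SA = (106.8 / 22414) * 6.022e23 * 0.162e-18 / 0.82
SA = 566.9 m^2/g

566.9


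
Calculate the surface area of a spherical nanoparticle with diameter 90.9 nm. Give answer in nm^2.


Radius r = 90.9/2 = 45.45 nm
Surface area SA = 4 * pi * r^2
SA = 4 * pi * (45.45)^2
SA = 25958.38 nm^2

25958.38


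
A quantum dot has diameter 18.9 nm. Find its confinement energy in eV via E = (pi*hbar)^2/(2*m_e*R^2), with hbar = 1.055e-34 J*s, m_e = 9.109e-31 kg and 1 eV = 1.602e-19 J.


Radius R = 18.9/2 = 9.45 nm = 9.45e-09 m
E = (pi * 1.055e-34)^2 / (2 * 9.109e-31 * (9.45e-09)^2)
E(J) = 6.75212e-22
E = E(J) / 1.602e-19 = 0.0042 eV

0.0042


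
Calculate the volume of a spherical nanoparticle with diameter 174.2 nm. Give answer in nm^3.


Radius r = 174.2/2 = 87.1 nm
Volume V = (4/3) * pi * r^3
V = (4/3) * pi * (87.1)^3
V = 2767853.34 nm^3

2767853.34


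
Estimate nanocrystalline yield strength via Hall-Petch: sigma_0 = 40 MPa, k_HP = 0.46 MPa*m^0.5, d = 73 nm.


d = 73 nm = 7.3e-08 m
sqrt(d) = 0.0002701851
Hall-Petch contribution = k / sqrt(d) = 0.46 / 0.0002701851 = 1702.5 MPa
sigma = sigma_0 + k/sqrt(d) = 40 + 1702.5 = 1742.5 MPa

1742.5


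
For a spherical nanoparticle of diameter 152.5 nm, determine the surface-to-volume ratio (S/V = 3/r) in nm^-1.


Radius r = 152.5/2 = 76.25 nm
S/V = 3 / r = 3 / 76.25
S/V = 0.0393 nm^-1

0.0393


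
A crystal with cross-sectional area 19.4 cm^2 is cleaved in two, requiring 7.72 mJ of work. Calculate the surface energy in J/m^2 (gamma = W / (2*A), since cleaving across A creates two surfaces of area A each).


Convert: A = 19.4 cm^2 = 0.00194 m^2, W = 7.72 mJ = 0.00772 J
Cleaving exposes two faces of area A, so total new surface = 2*A and gamma = W / (2*A)
gamma = 0.00772 / (2 * 0.00194)
gamma = 1.99 J/m^2

1.99


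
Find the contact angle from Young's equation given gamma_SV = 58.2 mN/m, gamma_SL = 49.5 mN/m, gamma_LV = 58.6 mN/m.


cos(theta) = (gamma_SV - gamma_SL) / gamma_LV
cos(theta) = (58.2 - 49.5) / 58.6
cos(theta) = 0.148464
theta = arccos(0.148464) = 81.46 degrees

81.46


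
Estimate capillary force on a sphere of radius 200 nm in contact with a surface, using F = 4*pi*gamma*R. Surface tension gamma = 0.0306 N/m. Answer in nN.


Convert radius: R = 200 nm = 2e-07 m
F = 4 * pi * gamma * R
F = 4 * pi * 0.0306 * 2e-07
F = 7.69062e-08 N = 76.9062 nN

76.9062


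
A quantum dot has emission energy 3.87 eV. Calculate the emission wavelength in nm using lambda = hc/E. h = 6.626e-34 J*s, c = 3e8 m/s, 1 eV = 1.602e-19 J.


Convert energy: E = 3.87 eV = 3.87 * 1.602e-19 = 6.19974e-19 J
lambda = h*c / E = 6.626e-34 * 3e8 / 6.19974e-19
lambda = 3.20626e-07 m = 320.6 nm

320.6


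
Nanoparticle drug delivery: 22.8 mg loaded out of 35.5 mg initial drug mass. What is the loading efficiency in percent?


Drug loading efficiency = (drug loaded / drug initial) * 100
DLE = 22.8 / 35.5 * 100
DLE = 0.6423 * 100
DLE = 64.23%

64.23


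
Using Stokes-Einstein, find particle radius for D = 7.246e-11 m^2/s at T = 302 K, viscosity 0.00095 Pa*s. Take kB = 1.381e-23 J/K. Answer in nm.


Stokes-Einstein: R = kB*T / (6*pi*eta*D)
R = 1.381e-23 * 302 / (6 * pi * 0.00095 * 7.246e-11)
R = 3.21423e-09 m = 3.21 nm

3.21


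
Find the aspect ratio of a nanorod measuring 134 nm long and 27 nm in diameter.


Aspect ratio AR = length / diameter
AR = 134 / 27
AR = 4.96

4.96


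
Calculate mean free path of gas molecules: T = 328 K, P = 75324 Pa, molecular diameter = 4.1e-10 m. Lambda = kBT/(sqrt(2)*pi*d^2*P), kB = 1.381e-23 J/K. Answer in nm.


Mean free path: lambda = kB*T / (sqrt(2) * pi * d^2 * P)
lambda = 1.381e-23 * 328 / (sqrt(2) * pi * (4.1e-10)^2 * 75324)
lambda = 8.05196e-08 m
lambda = 80.52 nm

80.52


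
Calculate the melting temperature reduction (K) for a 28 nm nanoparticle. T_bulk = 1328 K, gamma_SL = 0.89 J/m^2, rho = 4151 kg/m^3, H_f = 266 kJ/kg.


Radius R = 28/2 = 14 nm = 1.4e-08 m
Convert H_f = 266 kJ/kg = 266000 J/kg
dT = 2 * gamma_SL * T_bulk / (rho * H_f * R)
dT = 2 * 0.89 * 1328 / (4151 * 266000 * 1.4e-08)
dT = 152.9 K

152.9


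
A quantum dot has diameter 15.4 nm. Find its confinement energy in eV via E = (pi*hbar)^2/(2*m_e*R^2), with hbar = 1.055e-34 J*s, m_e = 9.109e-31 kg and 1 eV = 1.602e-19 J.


Radius R = 15.4/2 = 7.7 nm = 7.7e-09 m
E = (pi * 1.055e-34)^2 / (2 * 9.109e-31 * (7.7e-09)^2)
E(J) = 1.017e-21
E = E(J) / 1.602e-19 = 0.0063 eV

0.0063


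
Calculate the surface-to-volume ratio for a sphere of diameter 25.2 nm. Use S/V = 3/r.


Radius r = 25.2/2 = 12.6 nm
S/V = 3 / r = 3 / 12.6
S/V = 0.2381 nm^-1

0.2381


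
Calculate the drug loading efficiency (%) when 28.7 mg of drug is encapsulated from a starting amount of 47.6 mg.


Drug loading efficiency = (drug loaded / drug initial) * 100
DLE = 28.7 / 47.6 * 100
DLE = 0.6029 * 100
DLE = 60.29%

60.29


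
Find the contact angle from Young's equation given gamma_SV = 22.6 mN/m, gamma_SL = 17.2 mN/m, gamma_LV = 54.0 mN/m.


cos(theta) = (gamma_SV - gamma_SL) / gamma_LV
cos(theta) = (22.6 - 17.2) / 54.0
cos(theta) = 0.1
theta = arccos(0.1) = 84.26 degrees

84.26


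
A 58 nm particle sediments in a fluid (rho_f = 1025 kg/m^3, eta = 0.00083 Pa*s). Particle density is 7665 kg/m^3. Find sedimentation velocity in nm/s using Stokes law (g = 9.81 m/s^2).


Radius R = 58/2 nm = 2.9e-08 m
Density difference = 7665 - 1025 = 6640 kg/m^3
v = 2 * R^2 * (rho_p - rho_f) * g / (9 * eta)
v = 2 * (2.9e-08)^2 * 6640 * 9.81 / (9 * 0.00083)
v = 1.4667e-08 m/s = 14.667 nm/s

14.667


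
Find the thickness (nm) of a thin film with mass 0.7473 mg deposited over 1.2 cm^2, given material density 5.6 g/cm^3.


Convert: m = 0.7473 mg = 7.4730e-07 kg, A = 1.2 cm^2 = 1.2000e-04 m^2, rho = 5.6 g/cm^3 = 5600 kg/m^3
t = m / (A * rho)
t = 7.4730e-07 / (1.2000e-04 * 5600)
t = 1.1121e-06 m = 1112.1 nm

1112.1


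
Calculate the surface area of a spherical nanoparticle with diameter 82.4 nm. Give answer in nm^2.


Radius r = 82.4/2 = 41.2 nm
Surface area SA = 4 * pi * r^2
SA = 4 * pi * (41.2)^2
SA = 21330.66 nm^2

21330.66


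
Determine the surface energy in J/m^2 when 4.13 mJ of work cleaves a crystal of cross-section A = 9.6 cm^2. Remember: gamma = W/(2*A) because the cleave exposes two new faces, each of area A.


Convert: A = 9.6 cm^2 = 0.00096 m^2, W = 4.13 mJ = 0.00413 J
Cleaving exposes two faces of area A, so total new surface = 2*A and gamma = W / (2*A)
gamma = 0.00413 / (2 * 0.00096)
gamma = 2.151 J/m^2

2.151


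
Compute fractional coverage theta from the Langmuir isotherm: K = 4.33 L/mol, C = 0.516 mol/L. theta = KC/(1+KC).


Langmuir isotherm: theta = K*C / (1 + K*C)
K*C = 4.33 * 0.516 = 2.23428
theta = 2.23428 / (1 + 2.23428) = 2.23428 / 3.23428
theta = 0.6908

0.6908


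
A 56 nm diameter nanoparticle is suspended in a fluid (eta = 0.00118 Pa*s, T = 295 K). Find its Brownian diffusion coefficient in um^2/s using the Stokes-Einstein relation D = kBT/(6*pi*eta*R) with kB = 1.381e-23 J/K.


Radius R = 56/2 = 28 nm = 2.8e-08 m
D = kB*T / (6*pi*eta*R)
D = 1.381e-23 * 295 / (6 * pi * 0.00118 * 2.8e-08)
D = 6.54146e-12 m^2/s = 6.541 um^2/s

6.541


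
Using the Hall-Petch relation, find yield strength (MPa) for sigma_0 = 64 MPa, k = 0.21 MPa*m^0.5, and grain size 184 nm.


d = 184 nm = 1.84e-07 m
sqrt(d) = 0.0004289522
Hall-Petch contribution = k / sqrt(d) = 0.21 / 0.0004289522 = 489.6 MPa
sigma = sigma_0 + k/sqrt(d) = 64 + 489.6 = 553.6 MPa

553.6


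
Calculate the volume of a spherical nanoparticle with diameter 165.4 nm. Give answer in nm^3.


Radius r = 165.4/2 = 82.7 nm
Volume V = (4/3) * pi * r^3
V = (4/3) * pi * (82.7)^3
V = 2369218.62 nm^3

2369218.62


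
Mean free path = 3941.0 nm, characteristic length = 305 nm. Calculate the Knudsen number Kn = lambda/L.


Knudsen number Kn = lambda / L
Kn = 3941.0 / 305
Kn = 12.9213

12.9213


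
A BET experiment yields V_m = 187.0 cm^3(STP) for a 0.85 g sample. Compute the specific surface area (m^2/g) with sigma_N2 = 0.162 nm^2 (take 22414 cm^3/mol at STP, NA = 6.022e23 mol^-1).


Number of moles in monolayer = V_m / 22414 = 187.0 / 22414 = 0.008343
Number of molecules = moles * NA = 0.008343 * 6.022e23
SA = molecules * sigma / mass
SA = (187.0 / 22414) * 6.022e23 * 0.162e-18 / 0.85
SA = 957.5 m^2/g

957.5


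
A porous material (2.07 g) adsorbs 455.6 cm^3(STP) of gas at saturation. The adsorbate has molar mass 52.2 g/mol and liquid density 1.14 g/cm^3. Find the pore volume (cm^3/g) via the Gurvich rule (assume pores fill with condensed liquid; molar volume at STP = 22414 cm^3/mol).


Moles adsorbed n = V_ads / 22414 = 455.6 / 22414 = 2.032658e-02 mol
Liquid volume V_liq = n * M / rho_liq = 2.032658e-02 * 52.2 / 1.14 = 0.93074 cm^3
Specific pore volume V_pore = V_liq / m_sample = 0.93074 / 2.07
V_pore = 0.4496 cm^3/g

0.4496


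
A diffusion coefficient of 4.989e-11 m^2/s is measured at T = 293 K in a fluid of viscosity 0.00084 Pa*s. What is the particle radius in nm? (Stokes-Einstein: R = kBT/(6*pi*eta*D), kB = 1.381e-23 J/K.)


Stokes-Einstein: R = kB*T / (6*pi*eta*D)
R = 1.381e-23 * 293 / (6 * pi * 0.00084 * 4.989e-11)
R = 5.12233e-09 m = 5.12 nm

5.12


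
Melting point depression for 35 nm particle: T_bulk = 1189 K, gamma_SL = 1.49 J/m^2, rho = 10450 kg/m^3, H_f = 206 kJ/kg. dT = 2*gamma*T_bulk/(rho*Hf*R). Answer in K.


Radius R = 35/2 = 17.5 nm = 1.75e-08 m
Convert H_f = 206 kJ/kg = 206000 J/kg
dT = 2 * gamma_SL * T_bulk / (rho * H_f * R)
dT = 2 * 1.49 * 1189 / (10450 * 206000 * 1.75e-08)
dT = 94.1 K

94.1


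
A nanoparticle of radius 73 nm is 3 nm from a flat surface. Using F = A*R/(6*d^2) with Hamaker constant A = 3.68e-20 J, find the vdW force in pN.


Convert to SI: R = 73 nm = 7.3e-08 m, d = 3 nm = 3e-09 m
F = A * R / (6 * d^2)
F = 3.68e-20 * 7.3e-08 / (6 * (3e-09)^2)
F = 4.97481e-11 N = 49.748 pN

49.748


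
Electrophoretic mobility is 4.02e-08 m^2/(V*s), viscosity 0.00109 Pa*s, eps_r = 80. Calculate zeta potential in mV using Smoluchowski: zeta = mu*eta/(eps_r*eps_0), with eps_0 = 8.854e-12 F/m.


Smoluchowski equation: zeta = mu * eta / (eps_r * eps_0)
zeta = 4.02e-08 * 0.00109 / (80 * 8.854e-12)
zeta = 0.061862 V = 61.86 mV

61.86


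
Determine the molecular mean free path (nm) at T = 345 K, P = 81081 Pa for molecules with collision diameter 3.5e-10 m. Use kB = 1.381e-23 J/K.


Mean free path: lambda = kB*T / (sqrt(2) * pi * d^2 * P)
lambda = 1.381e-23 * 345 / (sqrt(2) * pi * (3.5e-10)^2 * 81081)
lambda = 1.07967e-07 m
lambda = 107.97 nm

107.97


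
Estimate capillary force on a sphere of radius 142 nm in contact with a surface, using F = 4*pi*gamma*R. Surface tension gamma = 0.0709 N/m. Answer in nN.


Convert radius: R = 142 nm = 1.42e-07 m
F = 4 * pi * gamma * R
F = 4 * pi * 0.0709 * 1.42e-07
F = 1.26516e-07 N = 126.5157 nN

126.5157


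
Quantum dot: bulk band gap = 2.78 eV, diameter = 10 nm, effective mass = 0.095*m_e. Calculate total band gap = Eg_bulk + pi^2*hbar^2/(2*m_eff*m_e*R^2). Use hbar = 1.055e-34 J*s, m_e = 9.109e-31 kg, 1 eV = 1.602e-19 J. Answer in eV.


Radius R = 10/2 nm = 5e-09 m
Confinement energy dE = pi^2 * hbar^2 / (2 * m_eff * m_e * R^2)
dE = pi^2 * (1.055e-34)^2 / (2 * 0.095 * 9.109e-31 * (5e-09)^2) J, divided by 1.602e-19 J/eV
dE = 0.1585 eV
Total band gap = E_g(bulk) + dE = 2.78 + 0.1585 = 2.9385 eV

2.9385


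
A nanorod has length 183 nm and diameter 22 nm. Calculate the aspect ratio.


Aspect ratio AR = length / diameter
AR = 183 / 22
AR = 8.32

8.32


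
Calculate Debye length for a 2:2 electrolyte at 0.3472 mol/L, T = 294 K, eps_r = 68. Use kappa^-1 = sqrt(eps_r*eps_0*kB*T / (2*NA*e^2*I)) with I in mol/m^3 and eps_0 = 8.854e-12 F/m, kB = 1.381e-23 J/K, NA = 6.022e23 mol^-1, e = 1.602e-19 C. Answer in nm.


Ionic strength I = 0.3472 * 2^2 * 1000 = 1388.8 mol/m^3
kappa^-1 = sqrt(68 * 8.854e-12 * 1.381e-23 * 294 / (2 * 6.022e23 * (1.602e-19)^2 * 1388.8))
kappa^-1 = 0.239 nm

0.239


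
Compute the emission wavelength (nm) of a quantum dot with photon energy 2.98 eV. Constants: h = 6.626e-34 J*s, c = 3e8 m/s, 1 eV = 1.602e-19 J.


Convert energy: E = 2.98 eV = 2.98 * 1.602e-19 = 4.77396e-19 J
lambda = h*c / E = 6.626e-34 * 3e8 / 4.77396e-19
lambda = 4.16384e-07 m = 416.4 nm

416.4


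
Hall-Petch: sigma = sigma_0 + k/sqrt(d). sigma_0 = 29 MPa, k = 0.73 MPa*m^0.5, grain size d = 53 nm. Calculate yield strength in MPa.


d = 53 nm = 5.3e-08 m
sqrt(d) = 0.0002302173
Hall-Petch contribution = k / sqrt(d) = 0.73 / 0.0002302173 = 3170.9 MPa
sigma = sigma_0 + k/sqrt(d) = 29 + 3170.9 = 3199.9 MPa

3199.9


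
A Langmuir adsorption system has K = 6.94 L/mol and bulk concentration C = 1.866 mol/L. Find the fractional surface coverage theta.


Langmuir isotherm: theta = K*C / (1 + K*C)
K*C = 6.94 * 1.866 = 12.95004
theta = 12.95004 / (1 + 12.95004) = 12.95004 / 13.95004
theta = 0.9283

0.9283


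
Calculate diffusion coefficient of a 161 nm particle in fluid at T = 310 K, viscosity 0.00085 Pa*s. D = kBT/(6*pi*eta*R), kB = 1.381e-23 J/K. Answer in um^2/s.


Radius R = 161/2 = 80.5 nm = 8.05e-08 m
D = kB*T / (6*pi*eta*R)
D = 1.381e-23 * 310 / (6 * pi * 0.00085 * 8.05e-08)
D = 3.31925e-12 m^2/s = 3.319 um^2/s

3.319


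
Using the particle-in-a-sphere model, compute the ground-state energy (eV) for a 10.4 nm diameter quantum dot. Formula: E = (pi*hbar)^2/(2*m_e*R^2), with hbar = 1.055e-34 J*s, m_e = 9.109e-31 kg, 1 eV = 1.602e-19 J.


Radius R = 10.4/2 = 5.2 nm = 5.2e-09 m
E = (pi * 1.055e-34)^2 / (2 * 9.109e-31 * (5.2e-09)^2)
E(J) = 2.22996e-21
E = E(J) / 1.602e-19 = 0.0139 eV

0.0139


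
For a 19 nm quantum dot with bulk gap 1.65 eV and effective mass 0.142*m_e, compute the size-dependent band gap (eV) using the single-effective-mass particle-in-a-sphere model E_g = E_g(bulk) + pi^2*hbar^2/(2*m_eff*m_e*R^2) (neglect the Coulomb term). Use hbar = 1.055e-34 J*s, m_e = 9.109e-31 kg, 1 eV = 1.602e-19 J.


Radius R = 19/2 nm = 9.5e-09 m
Confinement energy dE = pi^2 * hbar^2 / (2 * m_eff * m_e * R^2)
dE = pi^2 * (1.055e-34)^2 / (2 * 0.142 * 9.109e-31 * (9.5e-09)^2) J, divided by 1.602e-19 J/eV
dE = 0.0294 eV
Total band gap = E_g(bulk) + dE = 1.65 + 0.0294 = 1.6794 eV

1.6794


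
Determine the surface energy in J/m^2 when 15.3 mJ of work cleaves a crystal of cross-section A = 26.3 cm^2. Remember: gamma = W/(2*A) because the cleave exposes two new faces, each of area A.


Convert: A = 26.3 cm^2 = 0.00263 m^2, W = 15.3 mJ = 0.0153 J
Cleaving exposes two faces of area A, so total new surface = 2*A and gamma = W / (2*A)
gamma = 0.0153 / (2 * 0.00263)
gamma = 2.909 J/m^2

2.909


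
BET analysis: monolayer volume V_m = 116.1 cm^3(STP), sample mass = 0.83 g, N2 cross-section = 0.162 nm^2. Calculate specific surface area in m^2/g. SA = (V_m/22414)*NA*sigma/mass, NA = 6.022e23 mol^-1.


Number of moles in monolayer = V_m / 22414 = 116.1 / 22414 = 0.0051798
Number of molecules = moles * NA = 0.0051798 * 6.022e23
SA = molecules * sigma / mass
SA = (116.1 / 22414) * 6.022e23 * 0.162e-18 / 0.83
SA = 608.8 m^2/g

608.8


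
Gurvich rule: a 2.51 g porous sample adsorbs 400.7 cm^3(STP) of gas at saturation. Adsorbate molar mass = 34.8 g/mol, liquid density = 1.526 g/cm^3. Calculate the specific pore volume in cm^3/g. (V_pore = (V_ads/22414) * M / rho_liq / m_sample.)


Moles adsorbed n = V_ads / 22414 = 400.7 / 22414 = 1.787722e-02 mol
Liquid volume V_liq = n * M / rho_liq = 1.787722e-02 * 34.8 / 1.526 = 0.40768 cm^3
Specific pore volume V_pore = V_liq / m_sample = 0.40768 / 2.51
V_pore = 0.1624 cm^3/g

0.1624


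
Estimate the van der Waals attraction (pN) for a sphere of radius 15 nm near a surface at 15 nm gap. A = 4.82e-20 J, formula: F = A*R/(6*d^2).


Convert to SI: R = 15 nm = 1.5e-08 m, d = 15 nm = 1.5e-08 m
F = A * R / (6 * d^2)
F = 4.82e-20 * 1.5e-08 / (6 * (1.5e-08)^2)
F = 5.35556e-13 N = 0.536 pN

0.536


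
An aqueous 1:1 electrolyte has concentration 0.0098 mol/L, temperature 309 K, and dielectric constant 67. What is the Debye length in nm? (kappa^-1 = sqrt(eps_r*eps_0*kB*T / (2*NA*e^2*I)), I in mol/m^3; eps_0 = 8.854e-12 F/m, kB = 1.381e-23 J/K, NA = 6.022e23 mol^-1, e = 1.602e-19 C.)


Ionic strength I = 0.0098 * 1^2 * 1000 = 9.8 mol/m^3
kappa^-1 = sqrt(67 * 8.854e-12 * 1.381e-23 * 309 / (2 * 6.022e23 * (1.602e-19)^2 * 9.8))
kappa^-1 = 2.891 nm

2.891


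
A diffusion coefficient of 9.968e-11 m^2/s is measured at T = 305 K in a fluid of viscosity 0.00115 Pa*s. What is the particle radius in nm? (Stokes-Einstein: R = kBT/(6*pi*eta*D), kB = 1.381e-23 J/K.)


Stokes-Einstein: R = kB*T / (6*pi*eta*D)
R = 1.381e-23 * 305 / (6 * pi * 0.00115 * 9.968e-11)
R = 1.94934e-09 m = 1.95 nm

1.95


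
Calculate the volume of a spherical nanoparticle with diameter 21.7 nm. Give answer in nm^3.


Radius r = 21.7/2 = 10.85 nm
Volume V = (4/3) * pi * r^3
V = (4/3) * pi * (10.85)^3
V = 5350.3 nm^3

5350.3


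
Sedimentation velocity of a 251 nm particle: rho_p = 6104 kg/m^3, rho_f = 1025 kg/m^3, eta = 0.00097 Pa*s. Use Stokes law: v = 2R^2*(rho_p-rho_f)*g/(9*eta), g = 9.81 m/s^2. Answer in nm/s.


Radius R = 251/2 nm = 1.255e-07 m
Density difference = 6104 - 1025 = 5079 kg/m^3
v = 2 * R^2 * (rho_p - rho_f) * g / (9 * eta)
v = 2 * (1.255e-07)^2 * 5079 * 9.81 / (9 * 0.00097)
v = 1.79784e-07 m/s = 179.7837 nm/s

179.7837


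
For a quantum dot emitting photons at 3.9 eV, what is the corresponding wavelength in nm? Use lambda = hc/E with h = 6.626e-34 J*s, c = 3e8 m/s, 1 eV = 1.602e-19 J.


Convert energy: E = 3.9 eV = 3.9 * 1.602e-19 = 6.2478e-19 J
lambda = h*c / E = 6.626e-34 * 3e8 / 6.2478e-19
lambda = 3.1816e-07 m = 318.2 nm

318.2


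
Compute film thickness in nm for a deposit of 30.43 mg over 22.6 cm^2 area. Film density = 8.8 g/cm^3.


Convert: m = 30.43 mg = 3.0430e-05 kg, A = 22.6 cm^2 = 2.2600e-03 m^2, rho = 8.8 g/cm^3 = 8800 kg/m^3
t = m / (A * rho)
t = 3.0430e-05 / (2.2600e-03 * 8800)
t = 1.5301e-06 m = 1530.1 nm

1530.1


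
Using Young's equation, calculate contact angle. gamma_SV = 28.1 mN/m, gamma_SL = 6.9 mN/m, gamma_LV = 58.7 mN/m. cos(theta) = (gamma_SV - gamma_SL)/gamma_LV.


cos(theta) = (gamma_SV - gamma_SL) / gamma_LV
cos(theta) = (28.1 - 6.9) / 58.7
cos(theta) = 0.361158
theta = arccos(0.361158) = 68.83 degrees

68.83


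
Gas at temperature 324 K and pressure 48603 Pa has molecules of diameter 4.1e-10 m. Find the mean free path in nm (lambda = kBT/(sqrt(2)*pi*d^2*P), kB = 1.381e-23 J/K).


Mean free path: lambda = kB*T / (sqrt(2) * pi * d^2 * P)
lambda = 1.381e-23 * 324 / (sqrt(2) * pi * (4.1e-10)^2 * 48603)
lambda = 1.23266e-07 m
lambda = 123.27 nm

123.27


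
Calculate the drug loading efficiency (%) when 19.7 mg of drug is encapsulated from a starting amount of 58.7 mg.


Drug loading efficiency = (drug loaded / drug initial) * 100
DLE = 19.7 / 58.7 * 100
DLE = 0.3356 * 100
DLE = 33.56%

33.56


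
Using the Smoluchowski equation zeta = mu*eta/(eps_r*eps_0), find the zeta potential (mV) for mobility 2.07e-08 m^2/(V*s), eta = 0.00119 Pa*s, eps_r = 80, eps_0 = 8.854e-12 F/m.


Smoluchowski equation: zeta = mu * eta / (eps_r * eps_0)
zeta = 2.07e-08 * 0.00119 / (80 * 8.854e-12)
zeta = 0.034777 V = 34.78 mV

34.78


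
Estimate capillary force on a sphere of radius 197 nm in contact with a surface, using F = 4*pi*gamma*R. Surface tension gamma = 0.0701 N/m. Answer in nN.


Convert radius: R = 197 nm = 1.97e-07 m
F = 4 * pi * gamma * R
F = 4 * pi * 0.0701 * 1.97e-07
F = 1.73538e-07 N = 173.5378 nN

173.5378


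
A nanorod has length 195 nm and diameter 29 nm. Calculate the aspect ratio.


Aspect ratio AR = length / diameter
AR = 195 / 29
AR = 6.72

6.72


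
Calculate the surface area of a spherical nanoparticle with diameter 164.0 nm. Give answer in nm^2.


Radius r = 164.0/2 = 82 nm
Surface area SA = 4 * pi * r^2
SA = 4 * pi * (82)^2
SA = 84496.28 nm^2

84496.28


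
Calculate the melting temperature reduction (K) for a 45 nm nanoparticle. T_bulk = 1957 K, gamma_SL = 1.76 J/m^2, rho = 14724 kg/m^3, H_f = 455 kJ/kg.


Radius R = 45/2 = 22.5 nm = 2.25e-08 m
Convert H_f = 455 kJ/kg = 455000 J/kg
dT = 2 * gamma_SL * T_bulk / (rho * H_f * R)
dT = 2 * 1.76 * 1957 / (14724 * 455000 * 2.25e-08)
dT = 45.7 K

45.7


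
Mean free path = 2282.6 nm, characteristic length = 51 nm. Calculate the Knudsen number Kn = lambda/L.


Knudsen number Kn = lambda / L
Kn = 2282.6 / 51
Kn = 44.7569

44.7569


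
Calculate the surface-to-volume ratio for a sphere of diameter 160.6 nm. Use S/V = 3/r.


Radius r = 160.6/2 = 80.3 nm
S/V = 3 / r = 3 / 80.3
S/V = 0.0374 nm^-1

0.0374


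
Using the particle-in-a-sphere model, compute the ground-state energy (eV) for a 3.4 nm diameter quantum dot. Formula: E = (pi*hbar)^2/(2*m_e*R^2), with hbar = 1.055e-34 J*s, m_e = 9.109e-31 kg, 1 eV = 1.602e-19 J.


Radius R = 3.4/2 = 1.7 nm = 1.7e-09 m
E = (pi * 1.055e-34)^2 / (2 * 9.109e-31 * (1.7e-09)^2)
E(J) = 2.08644e-20
E = E(J) / 1.602e-19 = 0.1302 eV

0.1302


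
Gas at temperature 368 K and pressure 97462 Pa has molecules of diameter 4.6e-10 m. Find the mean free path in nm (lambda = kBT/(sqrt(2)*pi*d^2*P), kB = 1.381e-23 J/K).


Mean free path: lambda = kB*T / (sqrt(2) * pi * d^2 * P)
lambda = 1.381e-23 * 368 / (sqrt(2) * pi * (4.6e-10)^2 * 97462)
lambda = 5.54658e-08 m
lambda = 55.47 nm

55.47


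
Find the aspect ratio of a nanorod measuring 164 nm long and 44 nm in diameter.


Aspect ratio AR = length / diameter
AR = 164 / 44
AR = 3.73

3.73


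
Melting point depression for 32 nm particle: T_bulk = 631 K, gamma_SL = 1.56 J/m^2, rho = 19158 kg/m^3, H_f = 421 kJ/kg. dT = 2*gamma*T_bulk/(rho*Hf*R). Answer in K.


Radius R = 32/2 = 16 nm = 1.6e-08 m
Convert H_f = 421 kJ/kg = 421000 J/kg
dT = 2 * gamma_SL * T_bulk / (rho * H_f * R)
dT = 2 * 1.56 * 631 / (19158 * 421000 * 1.6e-08)
dT = 15.3 K

15.3


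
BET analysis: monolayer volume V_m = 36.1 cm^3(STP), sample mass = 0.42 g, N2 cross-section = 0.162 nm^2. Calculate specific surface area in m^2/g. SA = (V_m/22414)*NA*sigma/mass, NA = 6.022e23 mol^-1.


Number of moles in monolayer = V_m / 22414 = 36.1 / 22414 = 0.0016106
Number of molecules = moles * NA = 0.0016106 * 6.022e23
SA = molecules * sigma / mass
SA = (36.1 / 22414) * 6.022e23 * 0.162e-18 / 0.42
SA = 374.1 m^2/g

374.1


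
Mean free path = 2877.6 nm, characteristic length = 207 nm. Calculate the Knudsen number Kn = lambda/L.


Knudsen number Kn = lambda / L
Kn = 2877.6 / 207
Kn = 13.9014

13.9014


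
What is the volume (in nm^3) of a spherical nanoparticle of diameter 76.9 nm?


Radius r = 76.9/2 = 38.45 nm
Volume V = (4/3) * pi * r^3
V = (4/3) * pi * (38.45)^3
V = 238110.0 nm^3

238110.0


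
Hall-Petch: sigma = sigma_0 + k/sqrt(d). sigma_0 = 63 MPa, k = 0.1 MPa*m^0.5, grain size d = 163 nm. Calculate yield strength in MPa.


d = 163 nm = 1.63e-07 m
sqrt(d) = 0.0004037326
Hall-Petch contribution = k / sqrt(d) = 0.1 / 0.0004037326 = 247.7 MPa
sigma = sigma_0 + k/sqrt(d) = 63 + 247.7 = 310.7 MPa

310.7


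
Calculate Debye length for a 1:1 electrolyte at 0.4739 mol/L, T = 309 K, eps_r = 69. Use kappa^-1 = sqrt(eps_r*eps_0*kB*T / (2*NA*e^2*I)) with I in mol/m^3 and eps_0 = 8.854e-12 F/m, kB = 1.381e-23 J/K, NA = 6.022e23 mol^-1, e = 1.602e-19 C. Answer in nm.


Ionic strength I = 0.4739 * 1^2 * 1000 = 473.9 mol/m^3
kappa^-1 = sqrt(69 * 8.854e-12 * 1.381e-23 * 309 / (2 * 6.022e23 * (1.602e-19)^2 * 473.9))
kappa^-1 = 0.422 nm

0.422


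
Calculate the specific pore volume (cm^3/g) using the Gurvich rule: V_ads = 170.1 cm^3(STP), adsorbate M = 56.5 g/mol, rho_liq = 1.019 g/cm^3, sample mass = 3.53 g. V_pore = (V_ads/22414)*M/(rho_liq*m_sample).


Moles adsorbed n = V_ads / 22414 = 170.1 / 22414 = 7.589007e-03 mol
Liquid volume V_liq = n * M / rho_liq = 7.589007e-03 * 56.5 / 1.019 = 0.42078 cm^3
Specific pore volume V_pore = V_liq / m_sample = 0.42078 / 3.53
V_pore = 0.1192 cm^3/g

0.1192


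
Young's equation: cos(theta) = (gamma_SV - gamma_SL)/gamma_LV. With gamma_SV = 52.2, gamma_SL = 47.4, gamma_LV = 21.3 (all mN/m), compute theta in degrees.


cos(theta) = (gamma_SV - gamma_SL) / gamma_LV
cos(theta) = (52.2 - 47.4) / 21.3
cos(theta) = 0.225352
theta = arccos(0.225352) = 76.98 degrees

76.98


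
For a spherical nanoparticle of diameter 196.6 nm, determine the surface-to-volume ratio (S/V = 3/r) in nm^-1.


Radius r = 196.6/2 = 98.3 nm
S/V = 3 / r = 3 / 98.3
S/V = 0.0305 nm^-1

0.0305


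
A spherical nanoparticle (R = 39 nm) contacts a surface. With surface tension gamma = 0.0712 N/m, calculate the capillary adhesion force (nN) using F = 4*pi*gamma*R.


Convert radius: R = 39 nm = 3.9e-08 m
F = 4 * pi * gamma * R
F = 4 * pi * 0.0712 * 3.9e-08
F = 3.48943e-08 N = 34.8943 nN

34.8943


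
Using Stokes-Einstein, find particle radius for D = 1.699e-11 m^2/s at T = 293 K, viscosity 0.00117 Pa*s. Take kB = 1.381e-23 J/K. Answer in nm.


Stokes-Einstein: R = kB*T / (6*pi*eta*D)
R = 1.381e-23 * 293 / (6 * pi * 0.00117 * 1.699e-11)
R = 1.07989e-08 m = 10.8 nm

10.8


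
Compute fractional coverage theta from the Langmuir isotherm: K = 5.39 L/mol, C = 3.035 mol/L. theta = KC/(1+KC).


Langmuir isotherm: theta = K*C / (1 + K*C)
K*C = 5.39 * 3.035 = 16.35865
theta = 16.35865 / (1 + 16.35865) = 16.35865 / 17.35865
theta = 0.9424

0.9424


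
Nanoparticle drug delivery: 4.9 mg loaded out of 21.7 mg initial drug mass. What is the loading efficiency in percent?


Drug loading efficiency = (drug loaded / drug initial) * 100
DLE = 4.9 / 21.7 * 100
DLE = 0.2258 * 100
DLE = 22.58%

22.58


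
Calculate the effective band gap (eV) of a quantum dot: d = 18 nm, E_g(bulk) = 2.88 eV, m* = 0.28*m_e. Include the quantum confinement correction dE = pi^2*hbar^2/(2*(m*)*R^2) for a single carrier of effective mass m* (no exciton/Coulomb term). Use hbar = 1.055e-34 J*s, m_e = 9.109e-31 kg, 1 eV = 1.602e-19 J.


Radius R = 18/2 nm = 9e-09 m
Confinement energy dE = pi^2 * hbar^2 / (2 * m_eff * m_e * R^2)
dE = pi^2 * (1.055e-34)^2 / (2 * 0.28 * 9.109e-31 * (9e-09)^2) J, divided by 1.602e-19 J/eV
dE = 0.0166 eV
Total band gap = E_g(bulk) + dE = 2.88 + 0.0166 = 2.8966 eV

2.8966


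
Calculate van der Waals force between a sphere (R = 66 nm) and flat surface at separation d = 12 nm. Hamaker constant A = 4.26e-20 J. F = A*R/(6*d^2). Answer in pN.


Convert to SI: R = 66 nm = 6.6e-08 m, d = 12 nm = 1.2e-08 m
F = A * R / (6 * d^2)
F = 4.26e-20 * 6.6e-08 / (6 * (1.2e-08)^2)
F = 3.25417e-12 N = 3.254 pN

3.254


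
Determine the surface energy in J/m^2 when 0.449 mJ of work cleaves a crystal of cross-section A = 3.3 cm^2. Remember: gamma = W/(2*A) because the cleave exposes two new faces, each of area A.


Convert: A = 3.3 cm^2 = 0.00033 m^2, W = 0.449 mJ = 0.000449 J
Cleaving exposes two faces of area A, so total new surface = 2*A and gamma = W / (2*A)
gamma = 0.000449 / (2 * 0.00033)
gamma = 0.68 J/m^2

0.68


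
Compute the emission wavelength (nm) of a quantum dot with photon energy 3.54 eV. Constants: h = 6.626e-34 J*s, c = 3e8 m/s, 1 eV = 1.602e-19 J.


Convert energy: E = 3.54 eV = 3.54 * 1.602e-19 = 5.67108e-19 J
lambda = h*c / E = 6.626e-34 * 3e8 / 5.67108e-19
lambda = 3.50515e-07 m = 350.5 nm

350.5


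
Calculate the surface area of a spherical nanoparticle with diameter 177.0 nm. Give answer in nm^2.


Radius r = 177.0/2 = 88.5 nm
Surface area SA = 4 * pi * r^2
SA = 4 * pi * (88.5)^2
SA = 98422.96 nm^2

98422.96


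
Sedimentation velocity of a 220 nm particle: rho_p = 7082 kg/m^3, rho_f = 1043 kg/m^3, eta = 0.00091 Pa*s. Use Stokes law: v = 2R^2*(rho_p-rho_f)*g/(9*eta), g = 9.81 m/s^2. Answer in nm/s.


Radius R = 220/2 nm = 1.1e-07 m
Density difference = 7082 - 1043 = 6039 kg/m^3
v = 2 * R^2 * (rho_p - rho_f) * g / (9 * eta)
v = 2 * (1.1e-07)^2 * 6039 * 9.81 / (9 * 0.00091)
v = 1.75051e-07 m/s = 175.0514 nm/s

175.0514


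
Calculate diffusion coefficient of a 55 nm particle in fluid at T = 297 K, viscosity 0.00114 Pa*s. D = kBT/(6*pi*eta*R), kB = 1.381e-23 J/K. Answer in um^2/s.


Radius R = 55/2 = 27.5 nm = 2.75e-08 m
D = kB*T / (6*pi*eta*R)
D = 1.381e-23 * 297 / (6 * pi * 0.00114 * 2.75e-08)
D = 6.94083e-12 m^2/s = 6.941 um^2/s

6.941


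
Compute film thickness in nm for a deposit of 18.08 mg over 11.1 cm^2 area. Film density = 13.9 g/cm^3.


Convert: m = 18.08 mg = 1.8080e-05 kg, A = 11.1 cm^2 = 1.1100e-03 m^2, rho = 13.9 g/cm^3 = 13900 kg/m^3
t = m / (A * rho)
t = 1.8080e-05 / (1.1100e-03 * 13900)
t = 1.1718e-06 m = 1171.8 nm

1171.8


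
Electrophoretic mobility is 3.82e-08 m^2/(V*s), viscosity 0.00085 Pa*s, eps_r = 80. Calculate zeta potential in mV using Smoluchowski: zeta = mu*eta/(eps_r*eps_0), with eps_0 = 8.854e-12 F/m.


Smoluchowski equation: zeta = mu * eta / (eps_r * eps_0)
zeta = 3.82e-08 * 0.00085 / (80 * 8.854e-12)
zeta = 0.045841 V = 45.84 mV

45.84


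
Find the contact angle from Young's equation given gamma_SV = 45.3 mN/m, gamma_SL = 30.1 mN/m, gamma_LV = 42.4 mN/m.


cos(theta) = (gamma_SV - gamma_SL) / gamma_LV
cos(theta) = (45.3 - 30.1) / 42.4
cos(theta) = 0.358491
theta = arccos(0.358491) = 68.99 degrees

68.99


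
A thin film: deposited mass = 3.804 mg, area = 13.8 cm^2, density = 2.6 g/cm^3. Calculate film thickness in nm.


Convert: m = 3.804 mg = 3.8040e-06 kg, A = 13.8 cm^2 = 1.3800e-03 m^2, rho = 2.6 g/cm^3 = 2600 kg/m^3
t = m / (A * rho)
t = 3.8040e-06 / (1.3800e-03 * 2600)
t = 1.0602e-06 m = 1060.2 nm

1060.2


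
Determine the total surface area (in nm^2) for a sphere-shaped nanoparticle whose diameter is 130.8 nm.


Radius r = 130.8/2 = 65.4 nm
Surface area SA = 4 * pi * r^2
SA = 4 * pi * (65.4)^2
SA = 53748.38 nm^2

53748.38


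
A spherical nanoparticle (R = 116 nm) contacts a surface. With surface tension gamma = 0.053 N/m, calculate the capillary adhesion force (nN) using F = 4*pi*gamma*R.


Convert radius: R = 116 nm = 1.16e-07 m
F = 4 * pi * gamma * R
F = 4 * pi * 0.053 * 1.16e-07
F = 7.7258e-08 N = 77.258 nN

77.258


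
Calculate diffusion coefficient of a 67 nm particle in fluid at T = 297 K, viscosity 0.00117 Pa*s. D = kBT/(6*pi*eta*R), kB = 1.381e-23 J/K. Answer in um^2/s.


Radius R = 67/2 = 33.5 nm = 3.35e-08 m
D = kB*T / (6*pi*eta*R)
D = 1.381e-23 * 297 / (6 * pi * 0.00117 * 3.35e-08)
D = 5.5516e-12 m^2/s = 5.552 um^2/s

5.552


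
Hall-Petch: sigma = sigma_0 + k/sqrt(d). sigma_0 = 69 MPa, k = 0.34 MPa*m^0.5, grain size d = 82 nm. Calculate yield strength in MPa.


d = 82 nm = 8.2e-08 m
sqrt(d) = 0.0002863564
Hall-Petch contribution = k / sqrt(d) = 0.34 / 0.0002863564 = 1187.3 MPa
sigma = sigma_0 + k/sqrt(d) = 69 + 1187.3 = 1256.3 MPa

1256.3


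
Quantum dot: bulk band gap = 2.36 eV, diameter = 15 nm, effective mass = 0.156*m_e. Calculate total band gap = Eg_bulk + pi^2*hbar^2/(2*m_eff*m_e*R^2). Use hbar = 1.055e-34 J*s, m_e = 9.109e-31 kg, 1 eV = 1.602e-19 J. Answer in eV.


Radius R = 15/2 nm = 7.5e-09 m
Confinement energy dE = pi^2 * hbar^2 / (2 * m_eff * m_e * R^2)
dE = pi^2 * (1.055e-34)^2 / (2 * 0.156 * 9.109e-31 * (7.5e-09)^2) J, divided by 1.602e-19 J/eV
dE = 0.0429 eV
Total band gap = E_g(bulk) + dE = 2.36 + 0.0429 = 2.4029 eV

2.4029


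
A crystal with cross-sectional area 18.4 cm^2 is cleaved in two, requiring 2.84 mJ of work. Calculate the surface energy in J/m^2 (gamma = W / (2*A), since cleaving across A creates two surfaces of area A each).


Convert: A = 18.4 cm^2 = 0.00184 m^2, W = 2.84 mJ = 0.00284 J
Cleaving exposes two faces of area A, so total new surface = 2*A and gamma = W / (2*A)
gamma = 0.00284 / (2 * 0.00184)
gamma = 0.772 J/m^2

0.772


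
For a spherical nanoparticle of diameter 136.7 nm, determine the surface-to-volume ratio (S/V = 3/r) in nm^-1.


Radius r = 136.7/2 = 68.35 nm
S/V = 3 / r = 3 / 68.35
S/V = 0.0439 nm^-1

0.0439


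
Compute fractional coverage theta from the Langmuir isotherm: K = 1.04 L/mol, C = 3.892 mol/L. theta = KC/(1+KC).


Langmuir isotherm: theta = K*C / (1 + K*C)
K*C = 1.04 * 3.892 = 4.04768
theta = 4.04768 / (1 + 4.04768) = 4.04768 / 5.04768
theta = 0.8019

0.8019


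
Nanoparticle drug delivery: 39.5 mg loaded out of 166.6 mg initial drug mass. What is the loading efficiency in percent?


Drug loading efficiency = (drug loaded / drug initial) * 100
DLE = 39.5 / 166.6 * 100
DLE = 0.2371 * 100
DLE = 23.71%

23.71


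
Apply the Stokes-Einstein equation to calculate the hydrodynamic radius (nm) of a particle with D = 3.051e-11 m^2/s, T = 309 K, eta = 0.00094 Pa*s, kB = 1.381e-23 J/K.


Stokes-Einstein: R = kB*T / (6*pi*eta*D)
R = 1.381e-23 * 309 / (6 * pi * 0.00094 * 3.051e-11)
R = 7.89371e-09 m = 7.89 nm

7.89


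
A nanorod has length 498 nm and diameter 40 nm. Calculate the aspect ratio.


Aspect ratio AR = length / diameter
AR = 498 / 40
AR = 12.45

12.45


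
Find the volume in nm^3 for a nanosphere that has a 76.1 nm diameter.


Radius r = 76.1/2 = 38.05 nm
Volume V = (4/3) * pi * r^3
V = (4/3) * pi * (38.05)^3
V = 230755.78 nm^3

230755.78


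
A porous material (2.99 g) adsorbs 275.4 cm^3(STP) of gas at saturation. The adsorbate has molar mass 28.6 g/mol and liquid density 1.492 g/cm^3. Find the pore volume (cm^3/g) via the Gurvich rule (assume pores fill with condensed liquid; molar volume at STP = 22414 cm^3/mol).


Moles adsorbed n = V_ads / 22414 = 275.4 / 22414 = 1.228696e-02 mol
Liquid volume V_liq = n * M / rho_liq = 1.228696e-02 * 28.6 / 1.492 = 0.23553 cm^3
Specific pore volume V_pore = V_liq / m_sample = 0.23553 / 2.99
V_pore = 0.0788 cm^3/g

0.0788


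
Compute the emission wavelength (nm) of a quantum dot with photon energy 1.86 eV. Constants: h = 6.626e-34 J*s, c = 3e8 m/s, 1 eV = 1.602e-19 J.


Convert energy: E = 1.86 eV = 1.86 * 1.602e-19 = 2.97972e-19 J
lambda = h*c / E = 6.626e-34 * 3e8 / 2.97972e-19
lambda = 6.6711e-07 m = 667.1 nm

667.1


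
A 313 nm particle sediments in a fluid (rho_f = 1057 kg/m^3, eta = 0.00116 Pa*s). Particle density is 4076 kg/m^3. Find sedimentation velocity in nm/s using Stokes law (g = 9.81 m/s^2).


Radius R = 313/2 nm = 1.565e-07 m
Density difference = 4076 - 1057 = 3019 kg/m^3
v = 2 * R^2 * (rho_p - rho_f) * g / (9 * eta)
v = 2 * (1.565e-07)^2 * 3019 * 9.81 / (9 * 0.00116)
v = 1.3896e-07 m/s = 138.9602 nm/s

138.9602


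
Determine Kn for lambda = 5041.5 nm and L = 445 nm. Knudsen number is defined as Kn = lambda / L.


Knudsen number Kn = lambda / L
Kn = 5041.5 / 445
Kn = 11.3292

11.3292


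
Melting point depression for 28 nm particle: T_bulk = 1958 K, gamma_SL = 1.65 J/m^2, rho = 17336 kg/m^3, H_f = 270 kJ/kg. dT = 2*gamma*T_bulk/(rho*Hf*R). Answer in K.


Radius R = 28/2 = 14 nm = 1.4e-08 m
Convert H_f = 270 kJ/kg = 270000 J/kg
dT = 2 * gamma_SL * T_bulk / (rho * H_f * R)
dT = 2 * 1.65 * 1958 / (17336 * 270000 * 1.4e-08)
dT = 98.6 K

98.6


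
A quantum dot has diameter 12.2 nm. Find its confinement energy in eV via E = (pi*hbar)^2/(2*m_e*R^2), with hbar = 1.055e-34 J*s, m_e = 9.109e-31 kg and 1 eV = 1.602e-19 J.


Radius R = 12.2/2 = 6.1 nm = 6.1e-09 m
E = (pi * 1.055e-34)^2 / (2 * 9.109e-31 * (6.1e-09)^2)
E(J) = 1.62048e-21
E = E(J) / 1.602e-19 = 0.0101 eV

0.0101
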